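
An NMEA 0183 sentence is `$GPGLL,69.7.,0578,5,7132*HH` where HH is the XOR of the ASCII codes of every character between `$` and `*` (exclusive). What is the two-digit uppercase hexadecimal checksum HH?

XOR the ASCII codes of the payload characters:
  'G' = 0x47 → acc = 0x47
  'P' = 0x50 → acc = 0x17
  'G' = 0x47 → acc = 0x50
  'L' = 0x4C → acc = 0x1C
  'L' = 0x4C → acc = 0x50
  ',' = 0x2C → acc = 0x7C
  '6' = 0x36 → acc = 0x4A
  '9' = 0x39 → acc = 0x73
  '.' = 0x2E → acc = 0x5D
  '7' = 0x37 → acc = 0x6A
  '.' = 0x2E → acc = 0x44
  ',' = 0x2C → acc = 0x68
  '0' = 0x30 → acc = 0x58
  '5' = 0x35 → acc = 0x6D
  '7' = 0x37 → acc = 0x5A
  '8' = 0x38 → acc = 0x62
  ',' = 0x2C → acc = 0x4E
  '5' = 0x35 → acc = 0x7B
  ',' = 0x2C → acc = 0x57
  '7' = 0x37 → acc = 0x60
  '1' = 0x31 → acc = 0x51
  '3' = 0x33 → acc = 0x62
  '2' = 0x32 → acc = 0x50
Checksum = 0x50.

50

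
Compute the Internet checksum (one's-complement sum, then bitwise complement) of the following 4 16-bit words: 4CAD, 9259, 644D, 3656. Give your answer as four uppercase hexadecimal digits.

One's-complement addition (fold any carry out of bit 15 back into bit 0):
  0x4CAD + 0x9259 = 0x0DF06
  0xDF06 + 0x644D = 0x14353 → wrap carry → 0x4354
  0x4354 + 0x3656 = 0x079AA
One's-complement sum = 0x79AA.
Checksum = ~0x79AA & 0xFFFF = 0x8655.

8655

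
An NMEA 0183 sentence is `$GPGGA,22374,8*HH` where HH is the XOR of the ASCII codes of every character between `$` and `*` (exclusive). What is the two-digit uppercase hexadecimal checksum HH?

XOR the ASCII codes of the payload characters:
  'G' = 0x47 → acc = 0x47
  'P' = 0x50 → acc = 0x17
  'G' = 0x47 → acc = 0x50
  'G' = 0x47 → acc = 0x17
  'A' = 0x41 → acc = 0x56
  ',' = 0x2C → acc = 0x7A
  '2' = 0x32 → acc = 0x48
  '2' = 0x32 → acc = 0x7A
  '3' = 0x33 → acc = 0x49
  '7' = 0x37 → acc = 0x7E
  '4' = 0x34 → acc = 0x4A
  ',' = 0x2C → acc = 0x66
  '8' = 0x38 → acc = 0x5E
Checksum = 0x5E.

5E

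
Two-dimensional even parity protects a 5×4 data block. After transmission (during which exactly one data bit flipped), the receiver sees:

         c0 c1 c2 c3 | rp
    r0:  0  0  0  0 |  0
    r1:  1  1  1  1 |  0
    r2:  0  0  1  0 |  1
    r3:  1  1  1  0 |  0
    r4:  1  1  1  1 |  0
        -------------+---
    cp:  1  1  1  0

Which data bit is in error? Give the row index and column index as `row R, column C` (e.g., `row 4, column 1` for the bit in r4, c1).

Recompute each row's even parity and compare to rp:
  r0: data parity 0, sent rp 0 → ok
  r1: data parity 0, sent rp 0 → ok
  r2: data parity 1, sent rp 1 → ok
  r3: data parity 1, sent rp 0 → mismatch
  r4: data parity 0, sent rp 0 → ok
Recompute each column's even parity and compare to cp:
  c0: data parity 1, sent cp 1 → ok
  c1: data parity 1, sent cp 1 → ok
  c2: data parity 0, sent cp 1 → mismatch
  c3: data parity 0, sent cp 0 → ok
Exactly one row (r3) and one column (c2) fail → the flipped bit is at their intersection.

row 3, column 2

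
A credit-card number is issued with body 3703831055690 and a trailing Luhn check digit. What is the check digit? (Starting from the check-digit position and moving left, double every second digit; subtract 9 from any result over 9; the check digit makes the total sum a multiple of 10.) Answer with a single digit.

4

Partial digits right→left: 0 9 6 5 5 0 1 3 8 3 0 7 3
Double every second digit counting from the check-digit position (so the 1st, 3rd, 5th, ... of the partial from the right).
  doubled (with −9 where >9): 0 3 1 2 7 0 6 → sum 19
  kept as-is: 9 5 0 3 3 7 → sum 27
Total = 19 + 27 = 46.
Check digit = (10 − (46 mod 10)) mod 10 = 4.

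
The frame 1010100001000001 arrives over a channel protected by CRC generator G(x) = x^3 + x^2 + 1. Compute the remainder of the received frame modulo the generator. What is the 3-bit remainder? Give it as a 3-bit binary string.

100

Modulo-2 division of 1010100001000001 by 1101:
  pos 0: 1010 XOR 1101 = 0111
  pos 1: 1111 XOR 1101 = 0010
  pos 3: 1000 XOR 1101 = 0101
  pos 4: 1010 XOR 1101 = 0111
  pos 5: 1110 XOR 1101 = 0011
  pos 7: 1110 XOR 1101 = 0011
  pos 9: 1100 XOR 1101 = 0001
  pos 12: 1001 XOR 1101 = 0100
Remainder = 100 (nonzero — an error is detected).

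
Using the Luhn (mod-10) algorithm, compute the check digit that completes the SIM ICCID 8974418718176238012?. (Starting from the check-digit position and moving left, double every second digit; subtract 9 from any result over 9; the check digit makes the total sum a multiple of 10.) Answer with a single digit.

9

Partial digits right→left: 2 1 0 8 3 2 6 7 1 8 1 7 8 1 4 4 7 9 8
Double every second digit counting from the check-digit position (so the 1st, 3rd, 5th, ... of the partial from the right).
  doubled (with −9 where >9): 4 0 6 3 2 2 7 8 5 7 → sum 44
  kept as-is: 1 8 2 7 8 7 1 4 9 → sum 47
Total = 44 + 47 = 91.
Check digit = (10 − (91 mod 10)) mod 10 = 9.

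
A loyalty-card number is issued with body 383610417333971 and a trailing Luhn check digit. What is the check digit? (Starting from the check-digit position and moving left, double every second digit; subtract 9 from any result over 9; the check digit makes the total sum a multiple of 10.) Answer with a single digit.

Partial digits right→left: 1 7 9 3 3 3 7 1 4 0 1 6 3 8 3
Double every second digit counting from the check-digit position (so the 1st, 3rd, 5th, ... of the partial from the right).
  doubled (with −9 where >9): 2 9 6 5 8 2 6 6 → sum 44
  kept as-is: 7 3 3 1 0 6 8 → sum 28
Total = 44 + 28 = 72.
Check digit = (10 − (72 mod 10)) mod 10 = 8.

8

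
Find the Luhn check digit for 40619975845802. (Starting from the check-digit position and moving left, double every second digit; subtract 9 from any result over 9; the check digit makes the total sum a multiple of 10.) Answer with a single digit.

0

Partial digits right→left: 2 0 8 5 4 8 5 7 9 9 1 6 0 4
Double every second digit counting from the check-digit position (so the 1st, 3rd, 5th, ... of the partial from the right).
  doubled (with −9 where >9): 4 7 8 1 9 2 0 → sum 31
  kept as-is: 0 5 8 7 9 6 4 → sum 39
Total = 31 + 39 = 70.
Check digit = (10 − (70 mod 10)) mod 10 = 0.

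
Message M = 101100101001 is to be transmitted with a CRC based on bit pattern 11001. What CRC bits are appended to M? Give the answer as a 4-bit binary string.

1111

Append 4 zeros: 1011001010010000. Divide by 11001 (XOR where the leading bit is 1):
  pos 0: 10110 XOR 11001 = 01111
  pos 1: 11110 XOR 11001 = 00111
  pos 3: 11110 XOR 11001 = 00111
  pos 5: 11110 XOR 11001 = 00111
  pos 7: 11101 XOR 11001 = 00100
  pos 9: 10000 XOR 11001 = 01001
  pos 10: 10010 XOR 11001 = 01011
  pos 11: 10110 XOR 11001 = 01111
Remainder (last 4 bits) = 1111. This is the CRC / FCS.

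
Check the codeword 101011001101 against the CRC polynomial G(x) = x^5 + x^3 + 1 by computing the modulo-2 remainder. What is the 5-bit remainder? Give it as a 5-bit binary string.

00000

Modulo-2 division of 101011001101 by 101001:
  pos 0: 101011 XOR 101001 = 000010
  pos 4: 100011 XOR 101001 = 001010
  pos 6: 101001 XOR 101001 = 000000
Remainder = 00000 (zero — the frame passes the CRC check).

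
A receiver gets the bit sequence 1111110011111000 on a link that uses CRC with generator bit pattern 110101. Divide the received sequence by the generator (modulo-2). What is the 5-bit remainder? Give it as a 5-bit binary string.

Modulo-2 division of 1111110011111000 by 110101:
  pos 0: 111111 XOR 110101 = 001010
  pos 2: 101000 XOR 110101 = 011101
  pos 3: 111011 XOR 110101 = 001110
  pos 5: 111011 XOR 110101 = 001110
  pos 7: 111011 XOR 110101 = 001110
  pos 9: 111000 XOR 110101 = 001101
Remainder = 11010 (nonzero — an error is detected).

11010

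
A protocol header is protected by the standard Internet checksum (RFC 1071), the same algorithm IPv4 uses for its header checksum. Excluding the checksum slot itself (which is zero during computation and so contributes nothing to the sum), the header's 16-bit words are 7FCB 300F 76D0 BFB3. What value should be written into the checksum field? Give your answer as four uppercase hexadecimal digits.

One's-complement addition (fold any carry out of bit 15 back into bit 0):
  0x7FCB + 0x300F = 0x0AFDA
  0xAFDA + 0x76D0 = 0x126AA → wrap carry → 0x26AB
  0x26AB + 0xBFB3 = 0x0E65E
One's-complement sum = 0xE65E.
Checksum = ~0xE65E & 0xFFFF = 0x19A1.

19A1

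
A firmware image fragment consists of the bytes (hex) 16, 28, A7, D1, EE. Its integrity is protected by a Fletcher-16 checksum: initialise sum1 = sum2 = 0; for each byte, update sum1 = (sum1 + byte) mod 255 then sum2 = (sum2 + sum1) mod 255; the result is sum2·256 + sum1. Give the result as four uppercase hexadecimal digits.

Running sums (mod 255):
  after byte 0 (16): sum1=22, sum2=22
  after byte 1 (28): sum1=62, sum2=84
  after byte 2 (A7): sum1=229, sum2=58
  after byte 3 (D1): sum1=183, sum2=241
  after byte 4 (EE): sum1=166, sum2=152
Checksum = sum2·256 + sum1 = 152·256 + 166 = 39078 = 0x98A6.

98A6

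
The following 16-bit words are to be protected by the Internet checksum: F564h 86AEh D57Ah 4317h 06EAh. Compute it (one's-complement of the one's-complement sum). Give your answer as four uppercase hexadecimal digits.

6470

One's-complement addition (fold any carry out of bit 15 back into bit 0):
  0xF564 + 0x86AE = 0x17C12 → wrap carry → 0x7C13
  0x7C13 + 0xD57A = 0x1518D → wrap carry → 0x518E
  0x518E + 0x4317 = 0x094A5
  0x94A5 + 0x06EA = 0x09B8F
One's-complement sum = 0x9B8F.
Checksum = ~0x9B8F & 0xFFFF = 0x6470.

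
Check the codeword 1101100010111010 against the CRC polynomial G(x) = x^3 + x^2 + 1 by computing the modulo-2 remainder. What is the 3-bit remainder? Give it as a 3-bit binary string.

101

Modulo-2 division of 1101100010111010 by 1101:
  pos 0: 1101 XOR 1101 = 0000
  pos 4: 1000 XOR 1101 = 0101
  pos 5: 1011 XOR 1101 = 0110
  pos 6: 1100 XOR 1101 = 0001
  pos 9: 1111 XOR 1101 = 0010
  pos 11: 1001 XOR 1101 = 0100
  pos 12: 1000 XOR 1101 = 0101
Remainder = 101 (nonzero — an error is detected).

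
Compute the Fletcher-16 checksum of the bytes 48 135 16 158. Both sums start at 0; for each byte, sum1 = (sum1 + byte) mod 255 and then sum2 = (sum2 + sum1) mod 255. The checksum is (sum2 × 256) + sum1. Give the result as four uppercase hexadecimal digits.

1666

Running sums (mod 255):
  after byte 0 (48): sum1=48, sum2=48
  after byte 1 (135): sum1=183, sum2=231
  after byte 2 (16): sum1=199, sum2=175
  after byte 3 (158): sum1=102, sum2=22
Checksum = sum2·256 + sum1 = 22·256 + 102 = 5734 = 0x1666.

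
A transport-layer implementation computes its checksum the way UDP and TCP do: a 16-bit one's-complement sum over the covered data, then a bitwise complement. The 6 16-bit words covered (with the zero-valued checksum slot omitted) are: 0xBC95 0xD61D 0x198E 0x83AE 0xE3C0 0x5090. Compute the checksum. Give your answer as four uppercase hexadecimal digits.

9BBE

One's-complement addition (fold any carry out of bit 15 back into bit 0):
  0xBC95 + 0xD61D = 0x192B2 → wrap carry → 0x92B3
  0x92B3 + 0x198E = 0x0AC41
  0xAC41 + 0x83AE = 0x12FEF → wrap carry → 0x2FF0
  0x2FF0 + 0xE3C0 = 0x113B0 → wrap carry → 0x13B1
  0x13B1 + 0x5090 = 0x06441
One's-complement sum = 0x6441.
Checksum = ~0x6441 & 0xFFFF = 0x9BBE.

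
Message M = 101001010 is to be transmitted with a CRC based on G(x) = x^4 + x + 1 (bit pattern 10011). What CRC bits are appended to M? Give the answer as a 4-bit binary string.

Append 4 zeros: 1010010100000. Divide by 10011 (XOR where the leading bit is 1):
  pos 0: 10100 XOR 10011 = 00111
  pos 2: 11110 XOR 10011 = 01101
  pos 3: 11011 XOR 10011 = 01000
  pos 4: 10000 XOR 10011 = 00011
  pos 7: 11000 XOR 10011 = 01011
  pos 8: 10110 XOR 10011 = 00101
Remainder (last 4 bits) = 0101. This is the CRC / FCS.

0101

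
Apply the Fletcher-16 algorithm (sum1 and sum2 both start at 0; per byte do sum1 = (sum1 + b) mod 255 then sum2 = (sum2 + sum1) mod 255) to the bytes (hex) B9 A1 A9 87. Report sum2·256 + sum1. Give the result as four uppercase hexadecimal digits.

A68C

Running sums (mod 255):
  after byte 0 (B9): sum1=185, sum2=185
  after byte 1 (A1): sum1=91, sum2=21
  after byte 2 (A9): sum1=5, sum2=26
  after byte 3 (87): sum1=140, sum2=166
Checksum = sum2·256 + sum1 = 166·256 + 140 = 42636 = 0xA68C.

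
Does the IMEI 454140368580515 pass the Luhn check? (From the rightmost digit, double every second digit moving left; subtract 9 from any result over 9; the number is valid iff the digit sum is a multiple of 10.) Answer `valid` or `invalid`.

From the right, keep odd positions and double even positions (subtract 9 from any doubled value over 9):
  doubled (positions 2,4,...): 2 0 1 3 0 2 1 → sum 9
  kept (positions 1,3,...): 5 5 8 8 3 4 4 4 → sum 41
Total = 50.
50 mod 10 = 0, so the number is valid.

valid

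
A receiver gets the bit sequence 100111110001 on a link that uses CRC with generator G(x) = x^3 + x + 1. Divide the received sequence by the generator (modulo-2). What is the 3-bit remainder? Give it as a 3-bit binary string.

Modulo-2 division of 100111110001 by 1011:
  pos 0: 1001 XOR 1011 = 0010
  pos 2: 1011 XOR 1011 = 0000
  pos 6: 1100 XOR 1011 = 0111
  pos 7: 1110 XOR 1011 = 0101
  pos 8: 1011 XOR 1011 = 0000
Remainder = 000 (zero — the frame passes the CRC check).

000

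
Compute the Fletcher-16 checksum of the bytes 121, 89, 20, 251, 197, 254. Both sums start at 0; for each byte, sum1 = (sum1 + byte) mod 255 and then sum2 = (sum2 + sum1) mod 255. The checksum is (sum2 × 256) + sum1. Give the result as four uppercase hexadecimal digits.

Running sums (mod 255):
  after byte 0 (121): sum1=121, sum2=121
  after byte 1 (89): sum1=210, sum2=76
  after byte 2 (20): sum1=230, sum2=51
  after byte 3 (251): sum1=226, sum2=22
  after byte 4 (197): sum1=168, sum2=190
  after byte 5 (254): sum1=167, sum2=102
Checksum = sum2·256 + sum1 = 102·256 + 167 = 26279 = 0x66A7.

66A7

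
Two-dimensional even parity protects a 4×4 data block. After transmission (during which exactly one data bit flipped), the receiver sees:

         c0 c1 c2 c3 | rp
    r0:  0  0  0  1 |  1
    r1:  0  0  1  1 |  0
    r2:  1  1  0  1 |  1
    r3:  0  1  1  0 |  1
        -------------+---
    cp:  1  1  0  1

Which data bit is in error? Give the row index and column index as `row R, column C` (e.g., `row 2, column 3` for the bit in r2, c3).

Recompute each row's even parity and compare to rp:
  r0: data parity 1, sent rp 1 → ok
  r1: data parity 0, sent rp 0 → ok
  r2: data parity 1, sent rp 1 → ok
  r3: data parity 0, sent rp 1 → mismatch
Recompute each column's even parity and compare to cp:
  c0: data parity 1, sent cp 1 → ok
  c1: data parity 0, sent cp 1 → mismatch
  c2: data parity 0, sent cp 0 → ok
  c3: data parity 1, sent cp 1 → ok
Exactly one row (r3) and one column (c1) fail → the flipped bit is at their intersection.

row 3, column 1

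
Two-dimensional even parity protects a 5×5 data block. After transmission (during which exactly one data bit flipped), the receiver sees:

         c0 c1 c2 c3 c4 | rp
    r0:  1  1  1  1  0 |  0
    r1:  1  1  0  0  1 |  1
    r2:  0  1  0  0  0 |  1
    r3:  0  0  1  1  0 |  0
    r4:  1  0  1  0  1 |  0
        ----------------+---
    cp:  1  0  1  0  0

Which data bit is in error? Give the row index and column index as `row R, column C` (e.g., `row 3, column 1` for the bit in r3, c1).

Recompute each row's even parity and compare to rp:
  r0: data parity 0, sent rp 0 → ok
  r1: data parity 1, sent rp 1 → ok
  r2: data parity 1, sent rp 1 → ok
  r3: data parity 0, sent rp 0 → ok
  r4: data parity 1, sent rp 0 → mismatch
Recompute each column's even parity and compare to cp:
  c0: data parity 1, sent cp 1 → ok
  c1: data parity 1, sent cp 0 → mismatch
  c2: data parity 1, sent cp 1 → ok
  c3: data parity 0, sent cp 0 → ok
  c4: data parity 0, sent cp 0 → ok
Exactly one row (r4) and one column (c1) fail → the flipped bit is at their intersection.

row 4, column 1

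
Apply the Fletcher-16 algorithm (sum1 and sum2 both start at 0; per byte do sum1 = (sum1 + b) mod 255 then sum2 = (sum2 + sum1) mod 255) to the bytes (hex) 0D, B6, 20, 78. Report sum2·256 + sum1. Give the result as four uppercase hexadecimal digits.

115C

Running sums (mod 255):
  after byte 0 (0D): sum1=13, sum2=13
  after byte 1 (B6): sum1=195, sum2=208
  after byte 2 (20): sum1=227, sum2=180
  after byte 3 (78): sum1=92, sum2=17
Checksum = sum2·256 + sum1 = 17·256 + 92 = 4444 = 0x115C.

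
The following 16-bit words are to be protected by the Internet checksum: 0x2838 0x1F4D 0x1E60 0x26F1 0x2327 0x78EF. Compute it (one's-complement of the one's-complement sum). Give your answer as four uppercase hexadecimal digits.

One's-complement addition (fold any carry out of bit 15 back into bit 0):
  0x2838 + 0x1F4D = 0x04785
  0x4785 + 0x1E60 = 0x065E5
  0x65E5 + 0x26F1 = 0x08CD6
  0x8CD6 + 0x2327 = 0x0AFFD
  0xAFFD + 0x78EF = 0x128EC → wrap carry → 0x28ED
One's-complement sum = 0x28ED.
Checksum = ~0x28ED & 0xFFFF = 0xD712.

D712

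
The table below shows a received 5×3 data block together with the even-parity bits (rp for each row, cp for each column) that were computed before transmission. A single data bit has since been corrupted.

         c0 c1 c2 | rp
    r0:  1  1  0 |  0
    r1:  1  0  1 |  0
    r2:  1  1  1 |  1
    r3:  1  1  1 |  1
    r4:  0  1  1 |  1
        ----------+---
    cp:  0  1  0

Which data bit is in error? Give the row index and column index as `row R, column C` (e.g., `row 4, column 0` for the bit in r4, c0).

Recompute each row's even parity and compare to rp:
  r0: data parity 0, sent rp 0 → ok
  r1: data parity 0, sent rp 0 → ok
  r2: data parity 1, sent rp 1 → ok
  r3: data parity 1, sent rp 1 → ok
  r4: data parity 0, sent rp 1 → mismatch
Recompute each column's even parity and compare to cp:
  c0: data parity 0, sent cp 0 → ok
  c1: data parity 0, sent cp 1 → mismatch
  c2: data parity 0, sent cp 0 → ok
Exactly one row (r4) and one column (c1) fail → the flipped bit is at their intersection.

row 4, column 1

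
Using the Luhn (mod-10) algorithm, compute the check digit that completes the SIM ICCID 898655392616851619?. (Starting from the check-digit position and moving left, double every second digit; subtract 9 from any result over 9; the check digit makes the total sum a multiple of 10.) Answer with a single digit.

2

Partial digits right→left: 9 1 6 1 5 8 6 1 6 2 9 3 5 5 6 8 9 8
Double every second digit counting from the check-digit position (so the 1st, 3rd, 5th, ... of the partial from the right).
  doubled (with −9 where >9): 9 3 1 3 3 9 1 3 9 → sum 41
  kept as-is: 1 1 8 1 2 3 5 8 8 → sum 37
Total = 41 + 37 = 78.
Check digit = (10 − (78 mod 10)) mod 10 = 2.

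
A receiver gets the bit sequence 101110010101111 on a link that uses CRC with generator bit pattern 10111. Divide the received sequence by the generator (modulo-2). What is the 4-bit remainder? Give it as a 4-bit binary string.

Modulo-2 division of 101110010101111 by 10111:
  pos 0: 10111 XOR 10111 = 00000
  pos 7: 10101 XOR 10111 = 00010
  pos 10: 10111 XOR 10111 = 00000
Remainder = 0000 (zero — the frame passes the CRC check).

0000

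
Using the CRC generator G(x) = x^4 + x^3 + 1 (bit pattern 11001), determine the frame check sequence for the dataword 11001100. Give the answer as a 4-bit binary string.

Append 4 zeros: 110011000000. Divide by 11001 (XOR where the leading bit is 1):
  pos 0: 11001 XOR 11001 = 00000
  pos 5: 10000 XOR 11001 = 01001
  pos 6: 10010 XOR 11001 = 01011
  pos 7: 10110 XOR 11001 = 01111
Remainder (last 4 bits) = 1111. This is the CRC / FCS.

1111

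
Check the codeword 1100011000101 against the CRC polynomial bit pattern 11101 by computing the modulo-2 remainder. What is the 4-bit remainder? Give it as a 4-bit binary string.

Modulo-2 division of 1100011000101 by 11101:
  pos 0: 11000 XOR 11101 = 00101
  pos 2: 10111 XOR 11101 = 01010
  pos 3: 10100 XOR 11101 = 01001
  pos 4: 10010 XOR 11101 = 01111
  pos 5: 11110 XOR 11101 = 00011
  pos 8: 11101 XOR 11101 = 00000
Remainder = 0000 (zero — the frame passes the CRC check).

0000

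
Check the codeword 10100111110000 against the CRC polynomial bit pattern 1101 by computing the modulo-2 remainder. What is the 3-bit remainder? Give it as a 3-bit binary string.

000

Modulo-2 division of 10100111110000 by 1101:
  pos 0: 1010 XOR 1101 = 0111
  pos 1: 1110 XOR 1101 = 0011
  pos 3: 1111 XOR 1101 = 0010
  pos 5: 1011 XOR 1101 = 0110
  pos 6: 1101 XOR 1101 = 0000
Remainder = 000 (zero — the frame passes the CRC check).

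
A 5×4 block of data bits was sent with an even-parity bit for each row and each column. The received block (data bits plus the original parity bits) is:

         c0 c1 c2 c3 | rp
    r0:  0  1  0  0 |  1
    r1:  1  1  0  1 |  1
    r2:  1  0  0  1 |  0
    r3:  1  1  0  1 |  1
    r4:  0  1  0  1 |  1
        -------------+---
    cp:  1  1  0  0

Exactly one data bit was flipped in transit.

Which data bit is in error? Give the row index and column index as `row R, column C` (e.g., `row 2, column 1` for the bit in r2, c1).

row 4, column 1

Recompute each row's even parity and compare to rp:
  r0: data parity 1, sent rp 1 → ok
  r1: data parity 1, sent rp 1 → ok
  r2: data parity 0, sent rp 0 → ok
  r3: data parity 1, sent rp 1 → ok
  r4: data parity 0, sent rp 1 → mismatch
Recompute each column's even parity and compare to cp:
  c0: data parity 1, sent cp 1 → ok
  c1: data parity 0, sent cp 1 → mismatch
  c2: data parity 0, sent cp 0 → ok
  c3: data parity 0, sent cp 0 → ok
Exactly one row (r4) and one column (c1) fail → the flipped bit is at their intersection.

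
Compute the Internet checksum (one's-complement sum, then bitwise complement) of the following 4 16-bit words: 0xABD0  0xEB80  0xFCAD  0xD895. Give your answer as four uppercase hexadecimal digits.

936A

One's-complement addition (fold any carry out of bit 15 back into bit 0):
  0xABD0 + 0xEB80 = 0x19750 → wrap carry → 0x9751
  0x9751 + 0xFCAD = 0x193FE → wrap carry → 0x93FF
  0x93FF + 0xD895 = 0x16C94 → wrap carry → 0x6C95
One's-complement sum = 0x6C95.
Checksum = ~0x6C95 & 0xFFFF = 0x936A.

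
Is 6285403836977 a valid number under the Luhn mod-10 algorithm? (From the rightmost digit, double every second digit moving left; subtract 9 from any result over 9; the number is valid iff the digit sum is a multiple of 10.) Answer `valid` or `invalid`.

From the right, keep odd positions and double even positions (subtract 9 from any doubled value over 9):
  doubled (positions 2,4,...): 5 3 7 0 1 4 → sum 20
  kept (positions 1,3,...): 7 9 3 3 4 8 6 → sum 40
Total = 60.
60 mod 10 = 0, so the number is valid.

valid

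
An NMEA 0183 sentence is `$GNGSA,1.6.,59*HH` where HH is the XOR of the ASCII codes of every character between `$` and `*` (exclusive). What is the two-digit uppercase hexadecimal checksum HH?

57

XOR the ASCII codes of the payload characters:
  'G' = 0x47 → acc = 0x47
  'N' = 0x4E → acc = 0x09
  'G' = 0x47 → acc = 0x4E
  'S' = 0x53 → acc = 0x1D
  'A' = 0x41 → acc = 0x5C
  ',' = 0x2C → acc = 0x70
  '1' = 0x31 → acc = 0x41
  '.' = 0x2E → acc = 0x6F
  '6' = 0x36 → acc = 0x59
  '.' = 0x2E → acc = 0x77
  ',' = 0x2C → acc = 0x5B
  '5' = 0x35 → acc = 0x6E
  '9' = 0x39 → acc = 0x57
Checksum = 0x57.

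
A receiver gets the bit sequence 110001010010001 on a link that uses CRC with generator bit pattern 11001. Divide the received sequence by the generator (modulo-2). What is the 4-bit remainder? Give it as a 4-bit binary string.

0000

Modulo-2 division of 110001010010001 by 11001:
  pos 0: 11000 XOR 11001 = 00001
  pos 4: 11010 XOR 11001 = 00011
  pos 7: 11010 XOR 11001 = 00011
  pos 10: 11001 XOR 11001 = 00000
Remainder = 0000 (zero — the frame passes the CRC check).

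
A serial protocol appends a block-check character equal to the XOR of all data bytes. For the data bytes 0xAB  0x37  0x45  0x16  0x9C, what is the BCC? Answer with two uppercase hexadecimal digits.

53

XOR the bytes together:
  start with 0xAB
  0xAB ⊕ 0x37 = 0x9C
  0x9C ⊕ 0x45 = 0xD9
  0xD9 ⊕ 0x16 = 0xCF
  0xCF ⊕ 0x9C = 0x53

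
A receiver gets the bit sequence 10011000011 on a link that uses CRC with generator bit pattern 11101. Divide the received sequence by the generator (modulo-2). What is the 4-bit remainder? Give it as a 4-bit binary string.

0100

Modulo-2 division of 10011000011 by 11101:
  pos 0: 10011 XOR 11101 = 01110
  pos 1: 11100 XOR 11101 = 00001
  pos 5: 10001 XOR 11101 = 01100
  pos 6: 11001 XOR 11101 = 00100
Remainder = 0100 (nonzero — an error is detected).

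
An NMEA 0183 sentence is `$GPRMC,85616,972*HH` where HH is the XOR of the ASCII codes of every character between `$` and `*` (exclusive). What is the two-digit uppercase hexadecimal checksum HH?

4B

XOR the ASCII codes of the payload characters:
  'G' = 0x47 → acc = 0x47
  'P' = 0x50 → acc = 0x17
  'R' = 0x52 → acc = 0x45
  'M' = 0x4D → acc = 0x08
  'C' = 0x43 → acc = 0x4B
  ',' = 0x2C → acc = 0x67
  '8' = 0x38 → acc = 0x5F
  '5' = 0x35 → acc = 0x6A
  '6' = 0x36 → acc = 0x5C
  '1' = 0x31 → acc = 0x6D
  '6' = 0x36 → acc = 0x5B
  ',' = 0x2C → acc = 0x77
  '9' = 0x39 → acc = 0x4E
  '7' = 0x37 → acc = 0x79
  '2' = 0x32 → acc = 0x4B
Checksum = 0x4B.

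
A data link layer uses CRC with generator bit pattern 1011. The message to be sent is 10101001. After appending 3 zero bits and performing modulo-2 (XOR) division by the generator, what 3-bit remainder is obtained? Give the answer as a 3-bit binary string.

Append 3 zeros: 10101001000. Divide by 1011 (XOR where the leading bit is 1):
  pos 0: 1010 XOR 1011 = 0001
  pos 3: 1100 XOR 1011 = 0111
  pos 4: 1111 XOR 1011 = 0100
  pos 5: 1000 XOR 1011 = 0011
  pos 7: 1100 XOR 1011 = 0111
Remainder (last 3 bits) = 111. This is the CRC / FCS.

111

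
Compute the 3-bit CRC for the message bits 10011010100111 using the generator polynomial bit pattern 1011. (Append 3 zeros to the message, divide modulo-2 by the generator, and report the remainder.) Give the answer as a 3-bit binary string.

Append 3 zeros: 10011010100111000. Divide by 1011 (XOR where the leading bit is 1):
  pos 0: 1001 XOR 1011 = 0010
  pos 2: 1010 XOR 1011 = 0001
  pos 5: 1101 XOR 1011 = 0110
  pos 6: 1100 XOR 1011 = 0111
  pos 7: 1110 XOR 1011 = 0101
  pos 8: 1011 XOR 1011 = 0000
  pos 12: 1100 XOR 1011 = 0111
  pos 13: 1110 XOR 1011 = 0101
Remainder (last 3 bits) = 101. This is the CRC / FCS.

101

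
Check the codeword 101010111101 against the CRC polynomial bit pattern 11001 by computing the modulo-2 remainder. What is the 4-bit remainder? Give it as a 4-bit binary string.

Modulo-2 division of 101010111101 by 11001:
  pos 0: 10101 XOR 11001 = 01100
  pos 1: 11000 XOR 11001 = 00001
  pos 5: 11111 XOR 11001 = 00110
  pos 7: 11001 XOR 11001 = 00000
Remainder = 0000 (zero — the frame passes the CRC check).

0000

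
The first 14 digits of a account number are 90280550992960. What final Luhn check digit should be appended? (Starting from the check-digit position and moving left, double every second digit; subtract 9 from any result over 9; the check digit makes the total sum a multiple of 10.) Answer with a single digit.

Partial digits right→left: 0 6 9 2 9 9 0 5 5 0 8 2 0 9
Double every second digit counting from the check-digit position (so the 1st, 3rd, 5th, ... of the partial from the right).
  doubled (with −9 where >9): 0 9 9 0 1 7 0 → sum 26
  kept as-is: 6 2 9 5 0 2 9 → sum 33
Total = 26 + 33 = 59.
Check digit = (10 − (59 mod 10)) mod 10 = 1.

1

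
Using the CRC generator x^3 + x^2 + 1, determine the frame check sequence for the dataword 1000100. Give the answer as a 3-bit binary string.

111

Append 3 zeros: 1000100000. Divide by 1101 (XOR where the leading bit is 1):
  pos 0: 1000 XOR 1101 = 0101
  pos 1: 1011 XOR 1101 = 0110
  pos 2: 1100 XOR 1101 = 0001
  pos 5: 1000 XOR 1101 = 0101
  pos 6: 1010 XOR 1101 = 0111
Remainder (last 3 bits) = 111. This is the CRC / FCS.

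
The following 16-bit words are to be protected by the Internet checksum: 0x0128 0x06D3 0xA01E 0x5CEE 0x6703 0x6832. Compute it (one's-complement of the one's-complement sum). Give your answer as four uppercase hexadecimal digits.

2BC2

One's-complement addition (fold any carry out of bit 15 back into bit 0):
  0x0128 + 0x06D3 = 0x007FB
  0x07FB + 0xA01E = 0x0A819
  0xA819 + 0x5CEE = 0x10507 → wrap carry → 0x0508
  0x0508 + 0x6703 = 0x06C0B
  0x6C0B + 0x6832 = 0x0D43D
One's-complement sum = 0xD43D.
Checksum = ~0xD43D & 0xFFFF = 0x2BC2.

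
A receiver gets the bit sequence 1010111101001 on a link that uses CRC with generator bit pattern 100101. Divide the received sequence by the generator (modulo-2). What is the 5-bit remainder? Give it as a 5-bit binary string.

00000

Modulo-2 division of 1010111101001 by 100101:
  pos 0: 101011 XOR 100101 = 001110
  pos 2: 111011 XOR 100101 = 011110
  pos 3: 111100 XOR 100101 = 011001
  pos 4: 110011 XOR 100101 = 010110
  pos 5: 101100 XOR 100101 = 001001
  pos 7: 100101 XOR 100101 = 000000
Remainder = 00000 (zero — the frame passes the CRC check).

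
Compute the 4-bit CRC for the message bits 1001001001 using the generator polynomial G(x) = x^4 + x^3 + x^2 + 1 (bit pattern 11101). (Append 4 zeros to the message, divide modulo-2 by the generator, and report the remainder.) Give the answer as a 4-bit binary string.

1010

Append 4 zeros: 10010010010000. Divide by 11101 (XOR where the leading bit is 1):
  pos 0: 10010 XOR 11101 = 01111
  pos 1: 11110 XOR 11101 = 00011
  pos 4: 11100 XOR 11101 = 00001
  pos 8: 11000 XOR 11101 = 00101
Remainder (last 4 bits) = 1010. This is the CRC / FCS.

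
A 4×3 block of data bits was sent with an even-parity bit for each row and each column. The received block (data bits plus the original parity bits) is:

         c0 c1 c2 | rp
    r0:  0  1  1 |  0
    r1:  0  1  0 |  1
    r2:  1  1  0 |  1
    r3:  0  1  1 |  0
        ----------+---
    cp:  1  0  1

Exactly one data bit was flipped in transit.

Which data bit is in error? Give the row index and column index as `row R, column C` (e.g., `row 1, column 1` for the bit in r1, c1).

row 2, column 2

Recompute each row's even parity and compare to rp:
  r0: data parity 0, sent rp 0 → ok
  r1: data parity 1, sent rp 1 → ok
  r2: data parity 0, sent rp 1 → mismatch
  r3: data parity 0, sent rp 0 → ok
Recompute each column's even parity and compare to cp:
  c0: data parity 1, sent cp 1 → ok
  c1: data parity 0, sent cp 0 → ok
  c2: data parity 0, sent cp 1 → mismatch
Exactly one row (r2) and one column (c2) fail → the flipped bit is at their intersection.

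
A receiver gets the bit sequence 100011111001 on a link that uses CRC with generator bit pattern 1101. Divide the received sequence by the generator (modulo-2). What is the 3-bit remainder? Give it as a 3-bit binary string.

000

Modulo-2 division of 100011111001 by 1101:
  pos 0: 1000 XOR 1101 = 0101
  pos 1: 1011 XOR 1101 = 0110
  pos 2: 1101 XOR 1101 = 0000
  pos 6: 1110 XOR 1101 = 0011
  pos 8: 1101 XOR 1101 = 0000
Remainder = 000 (zero — the frame passes the CRC check).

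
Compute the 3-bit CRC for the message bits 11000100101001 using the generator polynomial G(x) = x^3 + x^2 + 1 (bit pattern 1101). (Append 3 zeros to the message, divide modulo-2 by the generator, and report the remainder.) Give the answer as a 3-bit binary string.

000

Append 3 zeros: 11000100101001000. Divide by 1101 (XOR where the leading bit is 1):
  pos 0: 1100 XOR 1101 = 0001
  pos 3: 1010 XOR 1101 = 0111
  pos 4: 1110 XOR 1101 = 0011
  pos 6: 1110 XOR 1101 = 0011
  pos 8: 1110 XOR 1101 = 0011
  pos 10: 1101 XOR 1101 = 0000
Remainder (last 3 bits) = 000. This is the CRC / FCS.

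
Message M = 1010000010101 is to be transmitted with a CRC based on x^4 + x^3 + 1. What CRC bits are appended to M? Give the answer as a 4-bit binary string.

Append 4 zeros: 10100000101010000. Divide by 11001 (XOR where the leading bit is 1):
  pos 0: 10100 XOR 11001 = 01101
  pos 1: 11010 XOR 11001 = 00011
  pos 4: 11001 XOR 11001 = 00000
  pos 10: 10100 XOR 11001 = 01101
  pos 11: 11010 XOR 11001 = 00011
Remainder (last 4 bits) = 0110. This is the CRC / FCS.

0110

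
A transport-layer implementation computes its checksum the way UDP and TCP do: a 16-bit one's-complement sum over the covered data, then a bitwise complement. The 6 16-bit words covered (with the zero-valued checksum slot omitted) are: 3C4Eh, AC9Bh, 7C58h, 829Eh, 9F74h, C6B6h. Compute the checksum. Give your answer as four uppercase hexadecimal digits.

B1F3

One's-complement addition (fold any carry out of bit 15 back into bit 0):
  0x3C4E + 0xAC9B = 0x0E8E9
  0xE8E9 + 0x7C58 = 0x16541 → wrap carry → 0x6542
  0x6542 + 0x829E = 0x0E7E0
  0xE7E0 + 0x9F74 = 0x18754 → wrap carry → 0x8755
  0x8755 + 0xC6B6 = 0x14E0B → wrap carry → 0x4E0C
One's-complement sum = 0x4E0C.
Checksum = ~0x4E0C & 0xFFFF = 0xB1F3.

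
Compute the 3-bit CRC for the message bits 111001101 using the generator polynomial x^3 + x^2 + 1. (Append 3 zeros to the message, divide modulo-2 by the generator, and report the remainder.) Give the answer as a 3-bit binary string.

Append 3 zeros: 111001101000. Divide by 1101 (XOR where the leading bit is 1):
  pos 0: 1110 XOR 1101 = 0011
  pos 2: 1101 XOR 1101 = 0000
  pos 6: 1010 XOR 1101 = 0111
  pos 7: 1110 XOR 1101 = 0011
Remainder (last 3 bits) = 110. This is the CRC / FCS.

110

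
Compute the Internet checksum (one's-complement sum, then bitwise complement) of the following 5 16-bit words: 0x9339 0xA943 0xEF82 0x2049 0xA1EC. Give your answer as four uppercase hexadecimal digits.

One's-complement addition (fold any carry out of bit 15 back into bit 0):
  0x9339 + 0xA943 = 0x13C7C → wrap carry → 0x3C7D
  0x3C7D + 0xEF82 = 0x12BFF → wrap carry → 0x2C00
  0x2C00 + 0x2049 = 0x04C49
  0x4C49 + 0xA1EC = 0x0EE35
One's-complement sum = 0xEE35.
Checksum = ~0xEE35 & 0xFFFF = 0x11CA.

11CA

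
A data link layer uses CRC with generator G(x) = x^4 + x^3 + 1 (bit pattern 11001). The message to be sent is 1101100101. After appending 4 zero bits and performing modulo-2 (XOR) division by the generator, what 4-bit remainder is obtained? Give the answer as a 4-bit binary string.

Append 4 zeros: 11011001010000. Divide by 11001 (XOR where the leading bit is 1):
  pos 0: 11011 XOR 11001 = 00010
  pos 3: 10001 XOR 11001 = 01000
  pos 4: 10000 XOR 11001 = 01001
  pos 5: 10011 XOR 11001 = 01010
  pos 6: 10100 XOR 11001 = 01101
  pos 7: 11010 XOR 11001 = 00011
Remainder (last 4 bits) = 1100. This is the CRC / FCS.

1100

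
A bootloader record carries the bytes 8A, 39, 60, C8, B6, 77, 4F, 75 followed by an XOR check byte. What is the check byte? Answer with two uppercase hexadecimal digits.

E0

XOR the bytes together:
  start with 0x8A
  0x8A ⊕ 0x39 = 0xB3
  0xB3 ⊕ 0x60 = 0xD3
  0xD3 ⊕ 0xC8 = 0x1B
  0x1B ⊕ 0xB6 = 0xAD
  0xAD ⊕ 0x77 = 0xDA
  0xDA ⊕ 0x4F = 0x95
  0x95 ⊕ 0x75 = 0xE0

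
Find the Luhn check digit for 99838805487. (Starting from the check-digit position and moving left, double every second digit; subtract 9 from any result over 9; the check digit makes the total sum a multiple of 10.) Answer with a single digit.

Partial digits right→left: 7 8 4 5 0 8 8 3 8 9 9
Double every second digit counting from the check-digit position (so the 1st, 3rd, 5th, ... of the partial from the right).
  doubled (with −9 where >9): 5 8 0 7 7 9 → sum 36
  kept as-is: 8 5 8 3 9 → sum 33
Total = 36 + 33 = 69.
Check digit = (10 − (69 mod 10)) mod 10 = 1.

1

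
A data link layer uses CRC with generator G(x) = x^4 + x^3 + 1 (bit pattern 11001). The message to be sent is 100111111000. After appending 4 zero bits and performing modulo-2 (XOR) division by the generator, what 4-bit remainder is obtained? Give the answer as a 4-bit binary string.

Append 4 zeros: 1001111110000000. Divide by 11001 (XOR where the leading bit is 1):
  pos 0: 10011 XOR 11001 = 01010
  pos 1: 10101 XOR 11001 = 01100
  pos 2: 11001 XOR 11001 = 00000
  pos 7: 11000 XOR 11001 = 00001
  pos 11: 10000 XOR 11001 = 01001
Remainder (last 4 bits) = 1001. This is the CRC / FCS.

1001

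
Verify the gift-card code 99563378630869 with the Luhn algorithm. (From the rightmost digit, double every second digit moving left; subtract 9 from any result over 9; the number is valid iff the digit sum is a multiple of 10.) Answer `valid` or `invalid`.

From the right, keep odd positions and double even positions (subtract 9 from any doubled value over 9):
  doubled (positions 2,4,...): 3 0 3 5 6 1 9 → sum 27
  kept (positions 1,3,...): 9 8 3 8 3 6 9 → sum 46
Total = 73.
73 mod 10 = 3, so the number is invalid.

invalid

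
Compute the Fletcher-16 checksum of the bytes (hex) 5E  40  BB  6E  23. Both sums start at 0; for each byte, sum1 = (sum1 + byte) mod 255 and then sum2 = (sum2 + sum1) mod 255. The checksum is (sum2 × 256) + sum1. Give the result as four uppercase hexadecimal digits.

0CEB

Running sums (mod 255):
  after byte 0 (5E): sum1=94, sum2=94
  after byte 1 (40): sum1=158, sum2=252
  after byte 2 (BB): sum1=90, sum2=87
  after byte 3 (6E): sum1=200, sum2=32
  after byte 4 (23): sum1=235, sum2=12
Checksum = sum2·256 + sum1 = 12·256 + 235 = 3307 = 0x0CEB.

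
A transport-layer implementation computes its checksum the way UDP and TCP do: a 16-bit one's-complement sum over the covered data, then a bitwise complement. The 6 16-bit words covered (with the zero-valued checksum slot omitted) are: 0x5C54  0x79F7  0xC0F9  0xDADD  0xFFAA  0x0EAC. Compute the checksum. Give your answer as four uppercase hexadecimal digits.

7F85

One's-complement addition (fold any carry out of bit 15 back into bit 0):
  0x5C54 + 0x79F7 = 0x0D64B
  0xD64B + 0xC0F9 = 0x19744 → wrap carry → 0x9745
  0x9745 + 0xDADD = 0x17222 → wrap carry → 0x7223
  0x7223 + 0xFFAA = 0x171CD → wrap carry → 0x71CE
  0x71CE + 0x0EAC = 0x0807A
One's-complement sum = 0x807A.
Checksum = ~0x807A & 0xFFFF = 0x7F85.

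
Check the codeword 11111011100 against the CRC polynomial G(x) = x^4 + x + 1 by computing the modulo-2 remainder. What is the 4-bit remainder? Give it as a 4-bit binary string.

Modulo-2 division of 11111011100 by 10011:
  pos 0: 11111 XOR 10011 = 01100
  pos 1: 11000 XOR 10011 = 01011
  pos 2: 10111 XOR 10011 = 00100
  pos 4: 10011 XOR 10011 = 00000
Remainder = 0000 (zero — the frame passes the CRC check).

0000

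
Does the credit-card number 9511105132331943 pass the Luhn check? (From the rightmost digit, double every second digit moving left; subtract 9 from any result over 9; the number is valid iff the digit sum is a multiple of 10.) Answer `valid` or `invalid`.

From the right, keep odd positions and double even positions (subtract 9 from any doubled value over 9):
  doubled (positions 2,4,...): 8 2 6 6 1 2 2 9 → sum 36
  kept (positions 1,3,...): 3 9 3 2 1 0 1 5 → sum 24
Total = 60.
60 mod 10 = 0, so the number is valid.

valid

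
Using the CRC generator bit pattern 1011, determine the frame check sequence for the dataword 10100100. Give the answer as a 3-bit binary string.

110

Append 3 zeros: 10100100000. Divide by 1011 (XOR where the leading bit is 1):
  pos 0: 1010 XOR 1011 = 0001
  pos 3: 1010 XOR 1011 = 0001
  pos 6: 1000 XOR 1011 = 0011
Remainder (last 3 bits) = 110. This is the CRC / FCS.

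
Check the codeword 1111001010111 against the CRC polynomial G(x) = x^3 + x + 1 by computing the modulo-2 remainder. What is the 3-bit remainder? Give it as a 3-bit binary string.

010

Modulo-2 division of 1111001010111 by 1011:
  pos 0: 1111 XOR 1011 = 0100
  pos 1: 1000 XOR 1011 = 0011
  pos 3: 1101 XOR 1011 = 0110
  pos 4: 1100 XOR 1011 = 0111
  pos 5: 1111 XOR 1011 = 0100
  pos 6: 1000 XOR 1011 = 0011
  pos 8: 1111 XOR 1011 = 0100
  pos 9: 1001 XOR 1011 = 0010
Remainder = 010 (nonzero — an error is detected).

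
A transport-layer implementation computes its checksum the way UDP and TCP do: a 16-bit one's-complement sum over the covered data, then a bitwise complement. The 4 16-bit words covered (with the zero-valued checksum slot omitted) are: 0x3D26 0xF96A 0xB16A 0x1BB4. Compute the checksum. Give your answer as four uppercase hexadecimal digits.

One's-complement addition (fold any carry out of bit 15 back into bit 0):
  0x3D26 + 0xF96A = 0x13690 → wrap carry → 0x3691
  0x3691 + 0xB16A = 0x0E7FB
  0xE7FB + 0x1BB4 = 0x103AF → wrap carry → 0x03B0
One's-complement sum = 0x03B0.
Checksum = ~0x03B0 & 0xFFFF = 0xFC4F.

FC4F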